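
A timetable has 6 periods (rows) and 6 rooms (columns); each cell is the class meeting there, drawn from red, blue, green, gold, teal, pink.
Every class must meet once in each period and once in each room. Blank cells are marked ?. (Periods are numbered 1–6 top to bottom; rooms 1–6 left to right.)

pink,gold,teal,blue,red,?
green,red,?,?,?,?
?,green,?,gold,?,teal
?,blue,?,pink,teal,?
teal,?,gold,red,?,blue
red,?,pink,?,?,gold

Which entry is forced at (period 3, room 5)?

Period 1, room 6: period 1 has {red, blue, gold, teal, pink} and room 6 has {blue, gold, teal}, leaving only green.
Period 2, room 3: period 2 has {red, green} and room 3 has {gold, teal, pink}, leaving only blue.
Period 2, room 4: period 2 has {red, blue, green} and room 4 has {red, blue, gold, pink}, leaving only teal.
Period 2, room 6: period 2 has {red, blue, green, teal} and room 6 has {blue, green, gold, teal}, leaving only pink.
Period 2, room 5: period 2 has {red, blue, green, teal, pink} and room 5 has {red, teal}, leaving only gold.
Period 3, room 1: period 3 has {green, gold, teal} and room 1 has {red, green, teal, pink}, leaving only blue.
Period 3 already has {blue, green, gold, teal} and room 5 already has {red, gold, teal}, so period 3, room 5 must be pink.

pink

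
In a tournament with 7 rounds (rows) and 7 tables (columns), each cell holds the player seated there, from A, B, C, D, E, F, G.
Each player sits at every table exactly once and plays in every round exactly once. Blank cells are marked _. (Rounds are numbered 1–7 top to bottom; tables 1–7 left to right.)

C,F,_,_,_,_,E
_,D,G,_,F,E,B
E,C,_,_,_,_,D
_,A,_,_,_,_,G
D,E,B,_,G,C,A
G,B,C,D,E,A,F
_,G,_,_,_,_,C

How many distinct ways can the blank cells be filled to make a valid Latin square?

9

Round 1, table 3: eliminating its round and table leaves {A, D}.
Round 1, table 4: eliminating its round and table leaves {A, B, G}.
Round 1, table 5: eliminating its round and table leaves {A, B, D}.
Round 1, table 6: eliminating its round and table leaves {B, D, G}.
Round 2, table 1: eliminating its round and table leaves {A}.
Round 2, table 4: eliminating its round and table leaves {A, C}.
Round 3, table 3: eliminating its round and table leaves {A, F}.
Round 3, table 4: eliminating its round and table leaves {A, B, F, G}.
Round 3, table 5: eliminating its round and table leaves {A, B}.
Round 3, table 6: eliminating its round and table leaves {B, F, G}.
Round 4, table 1: eliminating its round and table leaves {B, F}.
Round 4, table 3: eliminating its round and table leaves {D, E, F}.
Round 4, table 4: eliminating its round and table leaves {B, C, E, F}.
Round 4, table 5: eliminating its round and table leaves {B, C, D}.
Round 4, table 6: eliminating its round and table leaves {B, D, F}.
Round 5, table 4: eliminating its round and table leaves {F}.
Round 7, table 1: eliminating its round and table leaves {A, B, F}.
Round 7, table 3: eliminating its round and table leaves {A, D, E, F}.
Round 7, table 4: eliminating its round and table leaves {A, B, E, F}.
Round 7, table 5: eliminating its round and table leaves {A, B, D}.
Round 7, table 6: eliminating its round and table leaves {B, D, F}.
Enumerating the assignments across these blanks that avoid any round or table repeat gives 9 completions.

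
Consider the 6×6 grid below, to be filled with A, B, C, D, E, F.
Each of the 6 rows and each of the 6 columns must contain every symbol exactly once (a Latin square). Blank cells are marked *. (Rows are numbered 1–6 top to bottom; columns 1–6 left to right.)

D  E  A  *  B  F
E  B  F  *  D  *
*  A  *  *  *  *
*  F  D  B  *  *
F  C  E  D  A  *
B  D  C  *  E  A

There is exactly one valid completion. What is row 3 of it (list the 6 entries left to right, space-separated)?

Row 3, column 1: row 3 has {A} and column 1 has {B, D, E, F}, leaving only C.
Row 3, column 3: row 3 has {A, C} and column 3 has {A, C, D, E, F}, leaving only B.
Row 3, column 5: row 3 has {A, B, C} and column 5 has {A, B, D, E}, leaving only F.
Row 3, column 4: row 3 has {A, B, C, F} and column 4 has {B, D}, leaving only E.
Row 3, column 6: row 3 has {A, B, C, E, F} and column 6 has {A, F}, leaving only D.
So row 3 reads: C A B E F D.

C A B E F D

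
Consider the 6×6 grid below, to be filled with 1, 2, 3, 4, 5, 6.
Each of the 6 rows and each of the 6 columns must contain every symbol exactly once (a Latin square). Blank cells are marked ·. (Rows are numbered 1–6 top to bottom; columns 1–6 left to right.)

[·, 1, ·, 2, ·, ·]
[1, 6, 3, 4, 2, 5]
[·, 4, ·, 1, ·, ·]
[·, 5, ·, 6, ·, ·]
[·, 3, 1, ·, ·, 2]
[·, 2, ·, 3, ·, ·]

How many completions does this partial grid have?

Row 1, column 1: eliminating its row and column leaves {3, 4, 5, 6}.
Row 1, column 3: eliminating its row and column leaves {4, 5, 6}.
Row 1, column 5: eliminating its row and column leaves {3, 4, 5, 6}.
Row 1, column 6: eliminating its row and column leaves {3, 4, 6}.
Row 3, column 1: eliminating its row and column leaves {2, 3, 5, 6}.
Row 3, column 3: eliminating its row and column leaves {2, 5, 6}.
Row 3, column 5: eliminating its row and column leaves {3, 5, 6}.
Row 3, column 6: eliminating its row and column leaves {3, 6}.
Row 4, column 1: eliminating its row and column leaves {2, 3, 4}.
Row 4, column 3: eliminating its row and column leaves {2, 4}.
Row 4, column 5: eliminating its row and column leaves {1, 3, 4}.
Row 4, column 6: eliminating its row and column leaves {1, 3, 4}.
Row 5, column 1: eliminating its row and column leaves {4, 5, 6}.
Row 5, column 4: eliminating its row and column leaves {5}.
Row 5, column 5: eliminating its row and column leaves {4, 5, 6}.
Row 6, column 1: eliminating its row and column leaves {4, 5, 6}.
Row 6, column 3: eliminating its row and column leaves {4, 5, 6}.
Row 6, column 5: eliminating its row and column leaves {1, 4, 5, 6}.
Row 6, column 6: eliminating its row and column leaves {1, 4, 6}.
Enumerating the assignments across these blanks that avoid any row or column repeat gives 26 completions.

26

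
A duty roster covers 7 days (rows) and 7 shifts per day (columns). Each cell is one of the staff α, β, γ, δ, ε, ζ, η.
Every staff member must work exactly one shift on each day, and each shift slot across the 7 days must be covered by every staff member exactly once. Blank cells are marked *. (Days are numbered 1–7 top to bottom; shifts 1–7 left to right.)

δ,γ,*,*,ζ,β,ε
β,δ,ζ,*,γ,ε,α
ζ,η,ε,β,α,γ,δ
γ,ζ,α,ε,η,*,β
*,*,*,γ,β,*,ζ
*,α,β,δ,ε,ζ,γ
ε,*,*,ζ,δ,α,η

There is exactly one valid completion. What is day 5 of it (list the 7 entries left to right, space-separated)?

Day 5, shift 2: day 5 has {β, γ, ζ} and shift 2 has {α, γ, δ, ζ, η}, leaving only ε.
Day 1, shift 3: day 1 has {β, γ, δ, ε, ζ} and shift 3 has {α, β, ε, ζ}, leaving only η.
Day 5, shift 3: day 5 has {β, γ, ε, ζ} and shift 3 has {α, β, ε, ζ, η}, leaving only δ.
Day 5, shift 6: day 5 has {β, γ, δ, ε, ζ} and shift 6 has {α, β, γ, ε, ζ}, leaving only η.
Day 5, shift 1: day 5 has {β, γ, δ, ε, ζ, η} and shift 1 has {β, γ, δ, ε, ζ}, leaving only α.
So day 5 reads: α ε δ γ β η ζ.

α ε δ γ β η ζ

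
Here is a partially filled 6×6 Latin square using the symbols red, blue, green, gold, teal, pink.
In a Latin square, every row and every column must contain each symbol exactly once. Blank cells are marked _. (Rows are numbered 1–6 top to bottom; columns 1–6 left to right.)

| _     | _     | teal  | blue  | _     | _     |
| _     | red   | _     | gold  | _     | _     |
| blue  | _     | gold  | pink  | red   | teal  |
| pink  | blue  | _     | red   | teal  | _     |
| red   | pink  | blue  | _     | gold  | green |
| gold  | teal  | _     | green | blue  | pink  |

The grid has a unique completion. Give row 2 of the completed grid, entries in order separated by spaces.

teal red pink gold green blue

Row 2, column 6: row 2 has {red, gold} and column 6 has {green, teal, pink}, leaving only blue.
Row 1, column 1: row 1 has {blue, teal} and column 1 has {red, blue, gold, pink}, leaving only green.
Row 2, column 1: row 2 has {red, blue, gold} and column 1 has {red, blue, green, gold, pink}, leaving only teal.
Row 1, column 2: row 1 has {blue, green, teal} and column 2 has {red, blue, teal, pink}, leaving only gold.
Row 1, column 5: row 1 has {blue, green, gold, teal} and column 5 has {red, blue, gold, teal}, leaving only pink.
Row 2, column 5: row 2 has {red, blue, gold, teal} and column 5 has {red, blue, gold, teal, pink}, leaving only green.
Row 2, column 3: row 2 has {red, blue, green, gold, teal} and column 3 has {blue, gold, teal}, leaving only pink.
So row 2 reads: teal red pink gold green blue.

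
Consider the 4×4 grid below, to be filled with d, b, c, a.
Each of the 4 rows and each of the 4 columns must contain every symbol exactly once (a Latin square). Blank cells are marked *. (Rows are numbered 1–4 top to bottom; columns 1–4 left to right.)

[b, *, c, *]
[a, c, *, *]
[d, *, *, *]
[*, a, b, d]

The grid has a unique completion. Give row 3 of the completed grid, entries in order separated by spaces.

d b a c

Row 3, column 2: row 3 has {d} and column 2 has {c, a}, leaving only b.
Row 3, column 3: row 3 has {d, b} and column 3 has {b, c}, leaving only a.
Row 3, column 4: row 3 has {d, b, a} and column 4 has {d}, leaving only c.
So row 3 reads: d b a c.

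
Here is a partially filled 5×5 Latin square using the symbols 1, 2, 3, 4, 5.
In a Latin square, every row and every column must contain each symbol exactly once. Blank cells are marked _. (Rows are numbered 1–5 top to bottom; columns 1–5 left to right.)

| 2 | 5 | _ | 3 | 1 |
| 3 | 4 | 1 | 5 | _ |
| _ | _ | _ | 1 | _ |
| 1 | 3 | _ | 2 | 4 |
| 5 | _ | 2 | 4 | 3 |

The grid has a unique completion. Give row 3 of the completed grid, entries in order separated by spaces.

Row 3, column 1: row 3 has {1} and column 1 has {1, 2, 3, 5}, leaving only 4.
Row 3, column 2: row 3 has {1, 4} and column 2 has {3, 4, 5}, leaving only 2.
Row 3, column 5: row 3 has {1, 2, 4} and column 5 has {1, 3, 4}, leaving only 5.
Row 3, column 3: row 3 has {1, 2, 4, 5} and column 3 has {1, 2}, leaving only 3.
So row 3 reads: 4 2 3 1 5.

4 2 3 1 5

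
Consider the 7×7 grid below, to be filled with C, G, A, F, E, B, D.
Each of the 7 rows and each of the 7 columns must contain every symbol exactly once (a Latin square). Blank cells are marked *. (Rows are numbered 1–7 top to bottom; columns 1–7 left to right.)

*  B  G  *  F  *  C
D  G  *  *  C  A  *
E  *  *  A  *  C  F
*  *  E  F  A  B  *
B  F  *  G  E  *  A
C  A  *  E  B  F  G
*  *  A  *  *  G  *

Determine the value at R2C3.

F

Row 1, column 1: row 1 has {C, G, F, B} and column 1 has {C, E, B, D}, leaving only A.
Row 1, column 4: row 1 has {C, G, A, F, B} and column 4 has {G, A, F, E}, leaving only D.
Row 1, column 6: row 1 has {C, G, A, F, B, D} and column 6 has {C, G, A, F, B}, leaving only E.
Row 2, column 4: row 2 has {C, G, A, D} and column 4 has {G, A, F, E, D}, leaving only B.
Row 2 already has {C, G, A, B, D} and column 3 already has {G, A, E}, so row 2, column 3 must be F.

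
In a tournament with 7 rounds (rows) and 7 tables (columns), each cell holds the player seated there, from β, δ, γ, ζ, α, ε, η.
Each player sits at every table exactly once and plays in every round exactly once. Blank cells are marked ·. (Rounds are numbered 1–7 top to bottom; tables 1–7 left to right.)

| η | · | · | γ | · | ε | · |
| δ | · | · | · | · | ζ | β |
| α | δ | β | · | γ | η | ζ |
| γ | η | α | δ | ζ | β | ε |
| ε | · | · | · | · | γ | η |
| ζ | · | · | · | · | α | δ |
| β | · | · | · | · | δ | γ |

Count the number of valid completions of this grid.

Round 1, table 2: eliminating its round and table leaves {β, ζ, α}.
Round 1, table 3: eliminating its round and table leaves {δ, ζ}.
Round 1, table 5: eliminating its round and table leaves {β, δ, α}.
Round 1, table 7: eliminating its round and table leaves {α}.
Round 2, table 2: eliminating its round and table leaves {γ, α, ε}.
Round 2, table 3: eliminating its round and table leaves {γ, ε, η}.
Round 2, table 4: eliminating its round and table leaves {α, ε, η}.
Round 2, table 5: eliminating its round and table leaves {α, ε, η}.
Round 3, table 4: eliminating its round and table leaves {ε}.
Round 5, table 2: eliminating its round and table leaves {β, ζ, α}.
Round 5, table 3: eliminating its round and table leaves {δ, ζ}.
Round 5, table 4: eliminating its round and table leaves {β, ζ, α}.
Round 5, table 5: eliminating its round and table leaves {β, δ, α}.
Round 6, table 2: eliminating its round and table leaves {β, γ, ε}.
Round 6, table 3: eliminating its round and table leaves {γ, ε, η}.
Round 6, table 4: eliminating its round and table leaves {β, ε, η}.
Round 6, table 5: eliminating its round and table leaves {β, ε, η}.
Round 7, table 2: eliminating its round and table leaves {ζ, α, ε}.
Round 7, table 3: eliminating its round and table leaves {ζ, ε, η}.
Round 7, table 4: eliminating its round and table leaves {ζ, α, ε, η}.
Round 7, table 5: eliminating its round and table leaves {α, ε, η}.
Enumerating the assignments across these blanks that avoid any round or table repeat gives 17 completions.

17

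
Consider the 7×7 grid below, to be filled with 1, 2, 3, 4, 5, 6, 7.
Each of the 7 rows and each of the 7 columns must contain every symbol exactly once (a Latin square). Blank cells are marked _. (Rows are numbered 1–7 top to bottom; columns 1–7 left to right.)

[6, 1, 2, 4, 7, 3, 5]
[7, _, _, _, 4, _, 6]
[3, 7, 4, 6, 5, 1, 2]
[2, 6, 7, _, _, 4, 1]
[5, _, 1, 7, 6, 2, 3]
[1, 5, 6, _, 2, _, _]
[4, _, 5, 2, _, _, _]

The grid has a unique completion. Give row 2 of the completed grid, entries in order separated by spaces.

Row 2, column 3: row 2 has {4, 6, 7} and column 3 has {1, 2, 4, 5, 6, 7}, leaving only 3.
Row 2, column 2: row 2 has {3, 4, 6, 7} and column 2 has {1, 5, 6, 7}, leaving only 2.
Row 2, column 6: row 2 has {2, 3, 4, 6, 7} and column 6 has {1, 2, 3, 4}, leaving only 5.
Row 2, column 4: row 2 has {2, 3, 4, 5, 6, 7} and column 4 has {2, 4, 6, 7}, leaving only 1.
So row 2 reads: 7 2 3 1 4 5 6.

7 2 3 1 4 5 6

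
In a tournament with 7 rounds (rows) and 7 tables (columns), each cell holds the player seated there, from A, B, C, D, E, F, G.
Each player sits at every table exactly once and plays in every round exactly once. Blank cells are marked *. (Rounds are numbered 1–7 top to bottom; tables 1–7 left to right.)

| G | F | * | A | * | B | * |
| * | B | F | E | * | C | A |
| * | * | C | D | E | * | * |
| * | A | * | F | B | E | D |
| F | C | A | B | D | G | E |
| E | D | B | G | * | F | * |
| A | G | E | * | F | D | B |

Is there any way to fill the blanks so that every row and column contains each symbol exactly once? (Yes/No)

No

Round 3, table 2: round 3 together with table 2 already contain {A, B, C, D, E, F, G} — every symbol — so nothing can go there. The grid has no valid completion.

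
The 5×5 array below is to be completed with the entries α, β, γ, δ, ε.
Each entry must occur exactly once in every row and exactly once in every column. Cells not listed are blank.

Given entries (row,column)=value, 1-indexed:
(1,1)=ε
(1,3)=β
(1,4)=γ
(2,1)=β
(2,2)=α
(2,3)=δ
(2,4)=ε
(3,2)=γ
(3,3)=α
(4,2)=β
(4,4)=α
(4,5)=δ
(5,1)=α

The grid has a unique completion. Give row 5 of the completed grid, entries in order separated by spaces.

Row 1, column 2: row 1 has {β, γ, ε} and column 2 has {α, β, γ}, leaving only δ.
Row 5, column 2: row 5 has {α} and column 2 has {α, β, γ, δ}, leaving only ε.
Row 5, column 3: row 5 has {α, ε} and column 3 has {α, β, δ}, leaving only γ.
Row 5, column 5: row 5 has {α, γ, ε} and column 5 has {δ}, leaving only β.
Row 5, column 4: row 5 has {α, β, γ, ε} and column 4 has {α, γ, ε}, leaving only δ.
So row 5 reads: α ε γ δ β.

α ε γ δ β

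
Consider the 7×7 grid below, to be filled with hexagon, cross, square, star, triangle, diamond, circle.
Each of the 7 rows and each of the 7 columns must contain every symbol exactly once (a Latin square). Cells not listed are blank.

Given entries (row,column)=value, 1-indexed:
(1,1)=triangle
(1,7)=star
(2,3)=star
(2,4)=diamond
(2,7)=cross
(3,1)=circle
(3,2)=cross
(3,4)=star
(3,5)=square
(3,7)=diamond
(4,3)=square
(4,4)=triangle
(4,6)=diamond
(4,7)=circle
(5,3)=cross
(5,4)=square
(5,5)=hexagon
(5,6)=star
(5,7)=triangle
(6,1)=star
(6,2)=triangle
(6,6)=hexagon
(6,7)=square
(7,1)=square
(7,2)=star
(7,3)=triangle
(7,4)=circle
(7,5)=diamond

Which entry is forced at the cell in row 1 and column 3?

Row 2, column 1: row 2 has {cross, star, diamond} and column 1 has {square, star, triangle, circle}, leaving only hexagon.
Row 3, column 3: row 3 has {cross, square, star, diamond, circle} and column 3 has {cross, square, star, triangle}, leaving only hexagon.
Row 3, column 6: row 3 has {hexagon, cross, square, star, diamond, circle} and column 6 has {hexagon, star, diamond}, leaving only triangle.
Row 4, column 1: row 4 has {square, triangle, diamond, circle} and column 1 has {hexagon, square, star, triangle, circle}, leaving only cross.
Row 4, column 2: row 4 has {cross, square, triangle, diamond, circle} and column 2 has {cross, star, triangle}, leaving only hexagon.
Row 4, column 5: row 4 has {hexagon, cross, square, triangle, diamond, circle} and column 5 has {hexagon, square, diamond}, leaving only star.
Row 5, column 1: row 5 has {hexagon, cross, square, star, triangle} and column 1 has {hexagon, cross, square, star, triangle, circle}, leaving only diamond.
Row 5, column 2: row 5 has {hexagon, cross, square, star, triangle, diamond} and column 2 has {hexagon, cross, star, triangle}, leaving only circle.
Row 2, column 2: row 2 has {hexagon, cross, star, diamond} and column 2 has {hexagon, cross, star, triangle, circle}, leaving only square.
Row 1, column 2: row 1 has {star, triangle} and column 2 has {hexagon, cross, square, star, triangle, circle}, leaving only diamond.
Row 1 already has {star, triangle, diamond} and column 3 already has {hexagon, cross, square, star, triangle}, so row 1, column 3 must be circle.

circle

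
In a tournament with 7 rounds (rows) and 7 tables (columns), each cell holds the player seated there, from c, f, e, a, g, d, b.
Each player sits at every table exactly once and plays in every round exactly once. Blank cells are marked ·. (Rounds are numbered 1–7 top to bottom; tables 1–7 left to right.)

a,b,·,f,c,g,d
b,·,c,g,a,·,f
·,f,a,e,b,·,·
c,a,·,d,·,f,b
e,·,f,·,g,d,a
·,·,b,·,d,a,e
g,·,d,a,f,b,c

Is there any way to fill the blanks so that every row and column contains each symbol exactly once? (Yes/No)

Yes

No round or table among the givens repeats a symbol, and propagating forced cells runs into no contradiction.
One valid completion exists (for instance, a b e f c g d / b d c g a e f / d f a e b c g / c a g d e f b / e c f b g d a / f g b c d a e / g e d a f b c).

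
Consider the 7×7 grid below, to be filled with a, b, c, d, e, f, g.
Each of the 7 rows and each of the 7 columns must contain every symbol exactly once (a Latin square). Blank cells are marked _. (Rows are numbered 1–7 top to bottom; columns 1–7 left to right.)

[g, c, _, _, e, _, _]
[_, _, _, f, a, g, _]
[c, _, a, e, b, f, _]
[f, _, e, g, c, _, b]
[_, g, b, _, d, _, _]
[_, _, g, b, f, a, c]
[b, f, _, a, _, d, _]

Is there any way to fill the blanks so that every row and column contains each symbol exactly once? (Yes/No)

No

Row 4, column 6: row 4 together with column 6 already contain {a, b, c, d, e, f, g} — every symbol — so nothing can go there. The grid has no valid completion.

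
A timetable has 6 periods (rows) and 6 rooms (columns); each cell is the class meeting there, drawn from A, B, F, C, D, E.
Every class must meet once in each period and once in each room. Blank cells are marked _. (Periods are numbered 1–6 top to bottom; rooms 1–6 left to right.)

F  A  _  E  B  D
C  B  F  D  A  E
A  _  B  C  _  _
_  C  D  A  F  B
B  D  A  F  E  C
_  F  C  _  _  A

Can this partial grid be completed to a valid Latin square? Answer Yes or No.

Period 1, room 3: period 1 together with room 3 already contain {A, B, F, C, D, E} — every symbol — so nothing can go there. The grid has no valid completion.

No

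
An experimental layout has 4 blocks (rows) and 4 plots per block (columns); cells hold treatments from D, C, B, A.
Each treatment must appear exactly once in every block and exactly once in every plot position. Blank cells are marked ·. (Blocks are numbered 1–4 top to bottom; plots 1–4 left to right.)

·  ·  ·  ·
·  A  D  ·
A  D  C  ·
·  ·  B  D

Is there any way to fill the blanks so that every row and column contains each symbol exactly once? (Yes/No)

No

Block 1, plot 3: block 1 has {} and plot 3 has {D, C, B}, so it must be A.
Block 3, plot 4: block 3 has {D, C, A} and plot 4 has {D}, so it must be B.
Block 1, plot 4: block 1 has {A} and plot 4 has {D, B}, so it must be C.
Now block 2, plot 4: block 2 together with plot 4 already contain {D, C, B, A} — every symbol — so nothing can go there. The grid has no valid completion.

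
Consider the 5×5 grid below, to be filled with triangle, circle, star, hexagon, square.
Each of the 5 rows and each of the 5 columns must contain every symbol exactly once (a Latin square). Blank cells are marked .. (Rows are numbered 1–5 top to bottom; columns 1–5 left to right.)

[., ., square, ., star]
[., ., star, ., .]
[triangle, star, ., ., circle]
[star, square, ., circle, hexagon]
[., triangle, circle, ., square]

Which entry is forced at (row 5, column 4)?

star

Row 2, column 5: row 2 has {star} and column 5 has {circle, star, hexagon, square}, leaving only triangle.
Row 3, column 3: row 3 has {triangle, circle, star} and column 3 has {circle, star, square}, leaving only hexagon.
Row 3, column 4: row 3 has {triangle, circle, star, hexagon} and column 4 has {circle}, leaving only square.
Row 2, column 4: row 2 has {triangle, star} and column 4 has {circle, square}, leaving only hexagon.
Row 5 already has {triangle, circle, square} and column 4 already has {circle, hexagon, square}, so row 5, column 4 must be star.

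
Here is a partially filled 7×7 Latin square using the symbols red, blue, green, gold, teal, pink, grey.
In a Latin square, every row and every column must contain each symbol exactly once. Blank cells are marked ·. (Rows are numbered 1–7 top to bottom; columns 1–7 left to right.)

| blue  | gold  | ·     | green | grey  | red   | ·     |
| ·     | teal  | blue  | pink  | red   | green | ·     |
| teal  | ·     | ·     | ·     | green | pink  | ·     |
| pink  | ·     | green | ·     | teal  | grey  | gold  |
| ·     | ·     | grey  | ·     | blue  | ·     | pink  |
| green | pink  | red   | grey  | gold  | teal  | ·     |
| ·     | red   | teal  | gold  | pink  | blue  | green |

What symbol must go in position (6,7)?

Row 6 already has {red, green, gold, teal, pink, grey} and column 7 already has {green, gold, pink}, so row 6, column 7 must be blue.

blue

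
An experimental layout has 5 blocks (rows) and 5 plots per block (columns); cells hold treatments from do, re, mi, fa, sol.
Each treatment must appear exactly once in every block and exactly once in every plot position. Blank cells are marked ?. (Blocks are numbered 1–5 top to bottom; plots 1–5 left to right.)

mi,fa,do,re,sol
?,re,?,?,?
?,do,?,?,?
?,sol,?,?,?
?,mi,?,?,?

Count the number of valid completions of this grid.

Block 2, plot 1: eliminating its block and plot leaves {do, fa, sol}.
Block 2, plot 3: eliminating its block and plot leaves {mi, fa, sol}.
Block 2, plot 4: eliminating its block and plot leaves {do, mi, fa, sol}.
Block 2, plot 5: eliminating its block and plot leaves {do, mi, fa}.
Block 3, plot 1: eliminating its block and plot leaves {re, fa, sol}.
Block 3, plot 3: eliminating its block and plot leaves {re, mi, fa, sol}.
Block 3, plot 4: eliminating its block and plot leaves {mi, fa, sol}.
Block 3, plot 5: eliminating its block and plot leaves {re, mi, fa}.
Block 4, plot 1: eliminating its block and plot leaves {do, re, fa}.
Block 4, plot 3: eliminating its block and plot leaves {re, mi, fa}.
Block 4, plot 4: eliminating its block and plot leaves {do, mi, fa}.
Block 4, plot 5: eliminating its block and plot leaves {do, re, mi, fa}.
Block 5, plot 1: eliminating its block and plot leaves {do, re, fa, sol}.
Block 5, plot 3: eliminating its block and plot leaves {re, fa, sol}.
Block 5, plot 4: eliminating its block and plot leaves {do, fa, sol}.
Block 5, plot 5: eliminating its block and plot leaves {do, re, fa}.
Enumerating the assignments across these blanks that avoid any block or plot repeat gives 56 completions.

56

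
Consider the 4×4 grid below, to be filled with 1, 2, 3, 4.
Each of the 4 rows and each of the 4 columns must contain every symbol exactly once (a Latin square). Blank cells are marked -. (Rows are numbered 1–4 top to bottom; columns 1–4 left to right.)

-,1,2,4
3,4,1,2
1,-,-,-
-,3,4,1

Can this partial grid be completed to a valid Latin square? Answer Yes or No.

Row 1, column 1: row 1 together with column 1 already contain {1, 2, 3, 4} — every symbol — so nothing can go there. The grid has no valid completion.

No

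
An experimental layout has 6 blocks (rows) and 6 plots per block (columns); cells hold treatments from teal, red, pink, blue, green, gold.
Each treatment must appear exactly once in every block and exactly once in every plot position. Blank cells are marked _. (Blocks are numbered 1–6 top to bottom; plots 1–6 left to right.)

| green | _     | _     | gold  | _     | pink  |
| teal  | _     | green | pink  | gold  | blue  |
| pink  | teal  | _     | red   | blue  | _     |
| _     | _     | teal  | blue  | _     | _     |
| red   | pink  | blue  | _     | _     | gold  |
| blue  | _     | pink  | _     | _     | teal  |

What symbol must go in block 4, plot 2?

green

Block 1, plot 3: block 1 has {pink, green, gold} and plot 3 has {teal, pink, blue, green}, leaving only red.
Block 1, plot 2: block 1 has {red, pink, green, gold} and plot 2 has {teal, pink}, leaving only blue.
Block 1, plot 5: block 1 has {red, pink, blue, green, gold} and plot 5 has {blue, gold}, leaving only teal.
Block 2, plot 2: block 2 has {teal, pink, blue, green, gold} and plot 2 has {teal, pink, blue}, leaving only red.
Block 3, plot 3: block 3 has {teal, red, pink, blue} and plot 3 has {teal, red, pink, blue, green}, leaving only gold.
Block 3, plot 6: block 3 has {teal, red, pink, blue, gold} and plot 6 has {teal, pink, blue, gold}, leaving only green.
Block 4, plot 1: block 4 has {teal, blue} and plot 1 has {teal, red, pink, blue, green}, leaving only gold.
Block 4 already has {teal, blue, gold} and plot 2 already has {teal, red, pink, blue}, so block 4, plot 2 must be green.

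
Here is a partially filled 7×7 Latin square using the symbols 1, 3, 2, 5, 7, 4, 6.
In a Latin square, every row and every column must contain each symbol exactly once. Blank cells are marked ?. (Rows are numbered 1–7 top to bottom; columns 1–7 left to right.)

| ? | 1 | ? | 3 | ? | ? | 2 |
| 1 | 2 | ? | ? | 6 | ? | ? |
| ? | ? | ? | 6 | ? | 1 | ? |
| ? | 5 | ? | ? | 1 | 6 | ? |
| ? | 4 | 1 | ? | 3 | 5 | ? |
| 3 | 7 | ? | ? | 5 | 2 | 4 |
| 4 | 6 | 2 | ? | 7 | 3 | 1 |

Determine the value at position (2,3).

Row 1, column 5: row 1 has {1, 3, 2} and column 5 has {1, 3, 5, 7, 6}, leaving only 4.
Row 1, column 6: row 1 has {1, 3, 2, 4} and column 6 has {1, 3, 2, 5, 6}, leaving only 7.
Row 2, column 6: row 2 has {1, 2, 6} and column 6 has {1, 3, 2, 5, 7, 6}, leaving only 4.
Row 3, column 2: row 3 has {1, 6} and column 2 has {1, 2, 5, 7, 4, 6}, leaving only 3.
Row 3, column 5: row 3 has {1, 3, 6} and column 5 has {1, 3, 5, 7, 4, 6}, leaving only 2.
Row 6, column 3: row 6 has {3, 2, 5, 7, 4} and column 3 has {1, 2}, leaving only 6.
Row 1, column 3: row 1 has {1, 3, 2, 7, 4} and column 3 has {1, 2, 6}, leaving only 5.
Row 1, column 1: row 1 has {1, 3, 2, 5, 7, 4} and column 1 has {1, 3, 4}, leaving only 6.
Row 6, column 4: row 6 has {3, 2, 5, 7, 4, 6} and column 4 has {3, 6}, leaving only 1.
Row 7, column 4: row 7 has {1, 3, 2, 7, 4, 6} and column 4 has {1, 3, 6}, leaving only 5.
Row 2, column 4: row 2 has {1, 2, 4, 6} and column 4 has {1, 3, 5, 6}, leaving only 7.
Row 2 already has {1, 2, 7, 4, 6} and column 3 already has {1, 2, 5, 6}, so row 2, column 3 must be 3.

3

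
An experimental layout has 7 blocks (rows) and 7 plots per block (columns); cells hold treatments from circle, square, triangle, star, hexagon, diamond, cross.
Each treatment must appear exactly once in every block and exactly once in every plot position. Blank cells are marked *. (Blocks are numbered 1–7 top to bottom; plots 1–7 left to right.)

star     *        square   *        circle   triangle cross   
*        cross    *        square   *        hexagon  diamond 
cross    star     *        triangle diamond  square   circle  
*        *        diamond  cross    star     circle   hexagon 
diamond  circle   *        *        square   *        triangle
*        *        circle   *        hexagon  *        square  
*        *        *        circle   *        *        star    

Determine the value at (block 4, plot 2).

triangle

Block 2, plot 5: block 2 has {square, hexagon, diamond, cross} and plot 5 has {circle, square, star, hexagon, diamond}, leaving only triangle.
Block 2, plot 1: block 2 has {square, triangle, hexagon, diamond, cross} and plot 1 has {star, diamond, cross}, leaving only circle.
Block 2, plot 3: block 2 has {circle, square, triangle, hexagon, diamond, cross} and plot 3 has {circle, square, diamond}, leaving only star.
Block 3, plot 3: block 3 has {circle, square, triangle, star, diamond, cross} and plot 3 has {circle, square, star, diamond}, leaving only hexagon.
Block 5, plot 3: block 5 has {circle, square, triangle, diamond} and plot 3 has {circle, square, star, hexagon, diamond}, leaving only cross.
Block 5, plot 6: block 5 has {circle, square, triangle, diamond, cross} and plot 6 has {circle, square, triangle, hexagon}, leaving only star.
Block 5, plot 4: block 5 has {circle, square, triangle, star, diamond, cross} and plot 4 has {circle, square, triangle, cross}, leaving only hexagon.
Block 1, plot 4: block 1 has {circle, square, triangle, star, cross} and plot 4 has {circle, square, triangle, hexagon, cross}, leaving only diamond.
Block 1, plot 2: block 1 has {circle, square, triangle, star, diamond, cross} and plot 2 has {circle, star, cross}, leaving only hexagon.
Block 6, plot 1: block 6 has {circle, square, hexagon} and plot 1 has {circle, star, diamond, cross}, leaving only triangle.
Block 4, plot 1: block 4 has {circle, star, hexagon, diamond, cross} and plot 1 has {circle, triangle, star, diamond, cross}, leaving only square.
Block 4 already has {circle, square, star, hexagon, diamond, cross} and plot 2 already has {circle, star, hexagon, cross}, so block 4, plot 2 must be triangle.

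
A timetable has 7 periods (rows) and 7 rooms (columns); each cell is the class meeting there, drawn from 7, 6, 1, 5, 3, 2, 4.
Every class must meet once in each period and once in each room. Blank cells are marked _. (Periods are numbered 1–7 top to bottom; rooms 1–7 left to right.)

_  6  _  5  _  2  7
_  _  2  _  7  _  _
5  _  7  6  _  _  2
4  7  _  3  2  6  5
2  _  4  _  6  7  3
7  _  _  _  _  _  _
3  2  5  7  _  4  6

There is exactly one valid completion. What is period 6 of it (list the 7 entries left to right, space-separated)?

Period 1, room 1: period 1 has {7, 6, 5, 2} and room 1 has {7, 5, 3, 2, 4}, leaving only 1.
Period 1, room 3: period 1 has {7, 6, 1, 5, 2} and room 3 has {7, 5, 2, 4}, leaving only 3.
Period 1, room 5: period 1 has {7, 6, 1, 5, 3, 2} and room 5 has {7, 6, 2}, leaving only 4.
Period 2, room 1: period 2 has {7, 2} and room 1 has {7, 1, 5, 3, 2, 4}, leaving only 6.
Period 4, room 3: period 4 has {7, 6, 5, 3, 2, 4} and room 3 has {7, 5, 3, 2, 4}, leaving only 1.
Period 6, room 3: period 6 has {7} and room 3 has {7, 1, 5, 3, 2, 4}, leaving only 6.
Period 5, room 4: period 5 has {7, 6, 3, 2, 4} and room 4 has {7, 6, 5, 3}, leaving only 1.
Period 2, room 4: period 2 has {7, 6, 2} and room 4 has {7, 6, 1, 5, 3}, leaving only 4.
Period 6, room 4: period 6 has {7, 6} and room 4 has {7, 6, 1, 5, 3, 4}, leaving only 2.
Period 2, room 7: period 2 has {7, 6, 2, 4} and room 7 has {7, 6, 5, 3, 2}, leaving only 1.
Period 6, room 7: period 6 has {7, 6, 2} and room 7 has {7, 6, 1, 5, 3, 2}, leaving only 4.
Period 5, room 2: period 5 has {7, 6, 1, 3, 2, 4} and room 2 has {7, 6, 2}, leaving only 5.
Period 2, room 2: period 2 has {7, 6, 1, 2, 4} and room 2 has {7, 6, 5, 2}, leaving only 3.
Period 6, room 2: period 6 has {7, 6, 2, 4} and room 2 has {7, 6, 5, 3, 2}, leaving only 1.
Period 2, room 6: period 2 has {7, 6, 1, 3, 2, 4} and room 6 has {7, 6, 2, 4}, leaving only 5.
Period 6, room 6: period 6 has {7, 6, 1, 2, 4} and room 6 has {7, 6, 5, 2, 4}, leaving only 3.
Period 6, room 5: period 6 has {7, 6, 1, 3, 2, 4} and room 5 has {7, 6, 2, 4}, leaving only 5.
So period 6 reads: 7 1 6 2 5 3 4.

7 1 6 2 5 3 4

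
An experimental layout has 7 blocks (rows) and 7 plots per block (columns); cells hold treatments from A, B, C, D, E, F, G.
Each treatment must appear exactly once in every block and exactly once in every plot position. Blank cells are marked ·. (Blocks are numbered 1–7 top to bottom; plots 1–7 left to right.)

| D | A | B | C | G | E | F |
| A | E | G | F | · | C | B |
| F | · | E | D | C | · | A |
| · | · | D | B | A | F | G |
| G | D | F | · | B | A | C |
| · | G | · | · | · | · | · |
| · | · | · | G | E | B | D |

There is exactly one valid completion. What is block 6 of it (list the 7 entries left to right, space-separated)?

B G C A F D E

Block 6, plot 6: block 6 has {G} and plot 6 has {A, B, C, E, F}, leaving only D.
Block 6, plot 5: block 6 has {D, G} and plot 5 has {A, B, C, E, G}, leaving only F.
Block 6, plot 7: block 6 has {D, F, G} and plot 7 has {A, B, C, D, F, G}, leaving only E.
Block 6, plot 4: block 6 has {D, E, F, G} and plot 4 has {B, C, D, F, G}, leaving only A.
Block 6, plot 3: block 6 has {A, D, E, F, G} and plot 3 has {B, D, E, F, G}, leaving only C.
Block 6, plot 1: block 6 has {A, C, D, E, F, G} and plot 1 has {A, D, F, G}, leaving only B.
So block 6 reads: B G C A F D E.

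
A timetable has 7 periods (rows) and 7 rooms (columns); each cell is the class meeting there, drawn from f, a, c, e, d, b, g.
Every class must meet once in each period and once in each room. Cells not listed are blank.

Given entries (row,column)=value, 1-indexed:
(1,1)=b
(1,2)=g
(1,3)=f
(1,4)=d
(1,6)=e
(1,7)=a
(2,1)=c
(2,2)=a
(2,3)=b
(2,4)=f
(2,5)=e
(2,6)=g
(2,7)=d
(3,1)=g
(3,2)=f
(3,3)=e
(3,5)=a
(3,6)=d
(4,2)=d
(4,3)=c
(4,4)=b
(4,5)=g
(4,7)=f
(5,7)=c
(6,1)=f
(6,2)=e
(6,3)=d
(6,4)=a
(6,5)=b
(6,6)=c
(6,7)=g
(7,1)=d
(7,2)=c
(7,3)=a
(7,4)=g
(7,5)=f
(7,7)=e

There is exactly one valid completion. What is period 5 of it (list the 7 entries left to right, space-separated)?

Period 5, room 2: period 5 has {c} and room 2 has {f, a, c, e, d, g}, leaving only b.
Period 5, room 3: period 5 has {c, b} and room 3 has {f, a, c, e, d, b}, leaving only g.
Period 5, room 4: period 5 has {c, b, g} and room 4 has {f, a, d, b, g}, leaving only e.
Period 5, room 1: period 5 has {c, e, b, g} and room 1 has {f, c, d, b, g}, leaving only a.
Period 5, room 5: period 5 has {a, c, e, b, g} and room 5 has {f, a, e, b, g}, leaving only d.
Period 5, room 6: period 5 has {a, c, e, d, b, g} and room 6 has {c, e, d, g}, leaving only f.
So period 5 reads: a b g e d f c.

a b g e d f c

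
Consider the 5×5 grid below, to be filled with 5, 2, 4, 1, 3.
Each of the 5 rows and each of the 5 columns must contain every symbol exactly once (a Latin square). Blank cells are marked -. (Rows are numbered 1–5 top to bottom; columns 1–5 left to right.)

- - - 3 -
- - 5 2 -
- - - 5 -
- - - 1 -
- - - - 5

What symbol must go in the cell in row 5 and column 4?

Row 5 already has {5} and column 4 already has {5, 2, 1, 3}, so row 5, column 4 must be 4.

4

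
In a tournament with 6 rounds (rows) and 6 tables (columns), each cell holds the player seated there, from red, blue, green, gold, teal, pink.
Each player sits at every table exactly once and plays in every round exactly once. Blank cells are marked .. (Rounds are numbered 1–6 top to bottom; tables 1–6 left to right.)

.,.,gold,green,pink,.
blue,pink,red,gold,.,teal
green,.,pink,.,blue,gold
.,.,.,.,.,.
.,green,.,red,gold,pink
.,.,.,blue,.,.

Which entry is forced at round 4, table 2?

Round 2, table 5: round 2 has {red, blue, gold, teal, pink} and table 5 has {blue, gold, pink}, leaving only green.
Round 3, table 4: round 3 has {blue, green, gold, pink} and table 4 has {red, blue, green, gold}, leaving only teal.
Round 3, table 2: round 3 has {blue, green, gold, teal, pink} and table 2 has {green, pink}, leaving only red.
Round 4, table 4: round 4 has {} and table 4 has {red, blue, green, gold, teal}, leaving only pink.
Round 5, table 1: round 5 has {red, green, gold, pink} and table 1 has {blue, green}, leaving only teal.
Round 1, table 1: round 1 has {green, gold, pink} and table 1 has {blue, green, teal}, leaving only red.
Round 1, table 6: round 1 has {red, green, gold, pink} and table 6 has {gold, teal, pink}, leaving only blue.
Round 1, table 2: round 1 has {red, blue, green, gold, pink} and table 2 has {red, green, pink}, leaving only teal.
Round 4, table 1: round 4 has {pink} and table 1 has {red, blue, green, teal}, leaving only gold.
Round 4 already has {gold, pink} and table 2 already has {red, green, teal, pink}, so round 4, table 2 must be blue.

blue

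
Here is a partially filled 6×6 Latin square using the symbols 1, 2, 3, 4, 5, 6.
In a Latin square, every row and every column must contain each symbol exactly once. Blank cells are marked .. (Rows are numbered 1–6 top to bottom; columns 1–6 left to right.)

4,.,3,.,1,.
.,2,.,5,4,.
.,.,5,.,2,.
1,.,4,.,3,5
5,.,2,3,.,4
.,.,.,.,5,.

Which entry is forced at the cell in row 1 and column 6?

Row 4, column 2: row 4 has {1, 3, 4, 5} and column 2 has {2}, leaving only 6.
Row 1, column 2: row 1 has {1, 3, 4} and column 2 has {2, 6}, leaving only 5.
Row 4, column 4: row 4 has {1, 3, 4, 5, 6} and column 4 has {3, 5}, leaving only 2.
Row 1, column 4: row 1 has {1, 3, 4, 5} and column 4 has {2, 3, 5}, leaving only 6.
Row 1 already has {1, 3, 4, 5, 6} and column 6 already has {4, 5}, so row 1, column 6 must be 2.

2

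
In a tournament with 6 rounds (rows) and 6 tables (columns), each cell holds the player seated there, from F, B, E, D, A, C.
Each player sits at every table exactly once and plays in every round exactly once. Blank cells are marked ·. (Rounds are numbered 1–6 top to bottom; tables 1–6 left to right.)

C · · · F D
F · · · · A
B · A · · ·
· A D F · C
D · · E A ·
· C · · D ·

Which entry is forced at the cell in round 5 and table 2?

F

Round 4, table 1: round 4 has {F, D, A, C} and table 1 has {F, B, D, C}, leaving only E.
Round 4, table 5: round 4 has {F, E, D, A, C} and table 5 has {F, D, A}, leaving only B.
Round 6, table 1: round 6 has {D, C} and table 1 has {F, B, E, D, C}, leaving only A.
Round 6, table 4: round 6 has {D, A, C} and table 4 has {F, E}, leaving only B.
Round 1, table 4: round 1 has {F, D, C} and table 4 has {F, B, E}, leaving only A.
Round 5, table 2 is narrowed to {F, B}.
If it were B, then round 2, table 5 would be left with no valid symbol.
So round 5, table 2 must be F.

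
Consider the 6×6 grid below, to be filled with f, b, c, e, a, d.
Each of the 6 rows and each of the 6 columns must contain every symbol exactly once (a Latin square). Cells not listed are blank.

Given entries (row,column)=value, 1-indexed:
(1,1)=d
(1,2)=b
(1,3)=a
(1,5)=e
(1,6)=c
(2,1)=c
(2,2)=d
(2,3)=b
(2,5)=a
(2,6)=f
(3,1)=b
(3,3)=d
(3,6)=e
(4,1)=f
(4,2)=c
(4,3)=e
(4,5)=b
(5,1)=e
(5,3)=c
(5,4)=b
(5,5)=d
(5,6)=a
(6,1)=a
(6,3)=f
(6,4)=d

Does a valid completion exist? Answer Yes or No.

Yes

No row or column among the givens repeats a symbol, and propagating forced cells runs into no contradiction.
One valid completion exists (for instance, d b a f e c / c d b e a f / b a d c f e / f c e a b d / e f c b d a / a e f d c b).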